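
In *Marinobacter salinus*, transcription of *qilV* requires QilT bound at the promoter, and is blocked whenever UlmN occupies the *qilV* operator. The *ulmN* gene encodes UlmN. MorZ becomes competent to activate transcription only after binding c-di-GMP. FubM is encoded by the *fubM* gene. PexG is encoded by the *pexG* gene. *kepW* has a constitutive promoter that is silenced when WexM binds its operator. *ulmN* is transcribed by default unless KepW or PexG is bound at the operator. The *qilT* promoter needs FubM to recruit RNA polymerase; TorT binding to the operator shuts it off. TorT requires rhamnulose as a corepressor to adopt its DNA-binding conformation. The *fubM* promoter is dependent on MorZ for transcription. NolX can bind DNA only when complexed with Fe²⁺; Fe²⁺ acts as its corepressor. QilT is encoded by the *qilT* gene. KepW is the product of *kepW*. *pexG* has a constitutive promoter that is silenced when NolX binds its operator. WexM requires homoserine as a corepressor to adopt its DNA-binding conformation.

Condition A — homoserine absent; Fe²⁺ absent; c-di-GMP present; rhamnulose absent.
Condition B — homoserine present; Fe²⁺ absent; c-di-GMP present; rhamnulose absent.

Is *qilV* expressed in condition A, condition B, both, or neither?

both

Condition A:
Homoserine is absent, so WexM is inactive.
With no repressor bound, *kepW* is transcribed.
So KepW is produced and active.
Fe²⁺ is absent, so NolX is inactive.
With no repressor bound, *pexG* is transcribed.
So PexG is produced and active.
With repressor KepW bound, *ulmN* is not transcribed.
So UlmN is not produced.
c-di-GMP is present, so MorZ is active.
No repressor is bound and MorZ is active, so *fubM* is transcribed.
So FubM is produced and active.
Rhamnulose is absent, so TorT is inactive.
No repressor is bound and FubM is active, so *qilT* is transcribed.
So QilT is produced and active.
No repressor is bound and QilT is active, so *qilV* is transcribed.
→ *qilV* is ON in A.
Condition B:
Homoserine is present, so WexM is active.
With repressor WexM bound, *kepW* is not transcribed.
So KepW is not produced.
Fe²⁺ is absent, so NolX is inactive.
With no repressor bound, *pexG* is transcribed.
So PexG is produced and active.
With repressor PexG bound, *ulmN* is not transcribed.
So UlmN is not produced.
c-di-GMP is present, so MorZ is active.
No repressor is bound and MorZ is active, so *fubM* is transcribed.
So FubM is produced and active.
Rhamnulose is absent, so TorT is inactive.
No repressor is bound and FubM is active, so *qilT* is transcribed.
So QilT is produced and active.
No repressor is bound and QilT is active, so *qilV* is transcribed.
→ *qilV* is ON in B.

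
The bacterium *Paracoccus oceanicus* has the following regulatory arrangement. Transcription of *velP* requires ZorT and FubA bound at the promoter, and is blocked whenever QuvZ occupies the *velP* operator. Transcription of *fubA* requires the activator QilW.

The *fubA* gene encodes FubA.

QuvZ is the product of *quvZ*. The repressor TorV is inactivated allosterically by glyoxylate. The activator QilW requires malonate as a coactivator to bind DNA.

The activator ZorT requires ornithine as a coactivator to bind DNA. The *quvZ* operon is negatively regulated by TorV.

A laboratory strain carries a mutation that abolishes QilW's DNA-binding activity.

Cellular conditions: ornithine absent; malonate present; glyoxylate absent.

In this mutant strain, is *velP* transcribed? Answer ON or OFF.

Ornithine is absent, so ZorT is inactive.
QilW is non-functional in this strain, so it has no effect.
Required activator QilW is absent, so *fubA* is not transcribed.
So FubA is not produced.
Glyoxylate is absent, so TorV is active.
With repressor TorV bound, *quvZ* is not transcribed.
So QuvZ is not produced.
Required activator ZorT is absent, so *velP* is not transcribed.

OFF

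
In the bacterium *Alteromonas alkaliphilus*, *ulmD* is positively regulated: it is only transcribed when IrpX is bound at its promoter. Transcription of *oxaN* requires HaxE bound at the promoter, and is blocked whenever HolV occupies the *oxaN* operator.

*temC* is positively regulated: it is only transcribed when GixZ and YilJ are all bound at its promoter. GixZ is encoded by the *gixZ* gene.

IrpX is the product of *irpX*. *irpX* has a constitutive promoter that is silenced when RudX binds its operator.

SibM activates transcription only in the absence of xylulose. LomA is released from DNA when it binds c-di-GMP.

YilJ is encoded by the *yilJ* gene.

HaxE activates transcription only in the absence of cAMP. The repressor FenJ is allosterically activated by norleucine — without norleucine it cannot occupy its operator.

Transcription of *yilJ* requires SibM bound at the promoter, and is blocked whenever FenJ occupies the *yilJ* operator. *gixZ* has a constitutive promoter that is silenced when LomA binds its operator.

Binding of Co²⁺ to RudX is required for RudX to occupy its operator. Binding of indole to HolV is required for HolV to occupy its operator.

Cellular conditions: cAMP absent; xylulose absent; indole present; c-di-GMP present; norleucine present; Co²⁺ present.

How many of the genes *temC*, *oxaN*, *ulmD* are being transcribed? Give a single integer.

0

c-di-GMP is present, so LomA is inactive.
With no repressor bound, *gixZ* is transcribed.
So GixZ is produced and active.
Norleucine is present, so FenJ is active.
Xylulose is absent, so SibM is active.
With repressor FenJ bound, *yilJ* is not transcribed.
So YilJ is not produced.
Required activator YilJ is absent, so *temC* is not transcribed.
→ *temC* is OFF.
cAMP is absent, so HaxE is active.
Indole is present, so HolV is active.
With repressor HolV bound, *oxaN* is not transcribed.
→ *oxaN* is OFF.
Co²⁺ is present, so RudX is active.
With repressor RudX bound, *irpX* is not transcribed.
So IrpX is not produced.
Required activator IrpX is absent, so *ulmD* is not transcribed.
→ *ulmD* is OFF.
0 of the 3 genes are transcribed.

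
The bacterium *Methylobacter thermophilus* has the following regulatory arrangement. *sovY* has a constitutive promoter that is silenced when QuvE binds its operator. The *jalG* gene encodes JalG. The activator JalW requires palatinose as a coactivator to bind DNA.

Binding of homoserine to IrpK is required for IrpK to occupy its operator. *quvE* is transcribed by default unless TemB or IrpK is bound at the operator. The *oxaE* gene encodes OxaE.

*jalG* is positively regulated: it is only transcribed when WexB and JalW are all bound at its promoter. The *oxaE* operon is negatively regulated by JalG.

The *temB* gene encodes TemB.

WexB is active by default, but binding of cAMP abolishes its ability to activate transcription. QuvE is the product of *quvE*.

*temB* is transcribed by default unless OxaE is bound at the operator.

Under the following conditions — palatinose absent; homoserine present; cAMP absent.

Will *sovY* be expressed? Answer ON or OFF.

cAMP is absent, so WexB is active.
Palatinose is absent, so JalW is inactive.
Required activator JalW is absent, so *jalG* is not transcribed.
So JalG is not produced.
With no repressor bound, *oxaE* is transcribed.
So OxaE is produced and active.
With repressor OxaE bound, *temB* is not transcribed.
So TemB is not produced.
Homoserine is present, so IrpK is active.
With repressor IrpK bound, *quvE* is not transcribed.
So QuvE is not produced.
With no repressor bound, *sovY* is transcribed.

ON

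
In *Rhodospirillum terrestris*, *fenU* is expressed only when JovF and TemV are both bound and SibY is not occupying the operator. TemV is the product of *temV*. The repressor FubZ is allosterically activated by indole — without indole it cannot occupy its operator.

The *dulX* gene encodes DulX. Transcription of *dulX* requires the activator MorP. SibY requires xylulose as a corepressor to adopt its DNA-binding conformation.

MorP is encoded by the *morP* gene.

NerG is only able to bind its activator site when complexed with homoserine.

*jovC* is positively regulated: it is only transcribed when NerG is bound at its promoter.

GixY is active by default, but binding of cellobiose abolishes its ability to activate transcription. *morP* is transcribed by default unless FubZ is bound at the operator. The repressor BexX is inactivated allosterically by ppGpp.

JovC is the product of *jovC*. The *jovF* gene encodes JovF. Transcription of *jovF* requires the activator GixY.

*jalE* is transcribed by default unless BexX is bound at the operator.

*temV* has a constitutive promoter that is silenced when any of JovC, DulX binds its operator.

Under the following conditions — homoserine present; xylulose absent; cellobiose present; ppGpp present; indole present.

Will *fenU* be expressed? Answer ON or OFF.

Cellobiose is present, so GixY is inactive.
Required activator GixY is absent, so *jovF* is not transcribed.
So JovF is not produced.
Xylulose is absent, so SibY is inactive.
Homoserine is present, so NerG is active.
No repressor is bound and NerG is active, so *jovC* is transcribed.
So JovC is produced and active.
Indole is present, so FubZ is active.
With repressor FubZ bound, *morP* is not transcribed.
So MorP is not produced.
Required activator MorP is absent, so *dulX* is not transcribed.
So DulX is not produced.
With repressor JovC bound, *temV* is not transcribed.
So TemV is not produced.
Required activator JovF is absent, so *fenU* is not transcribed.

OFF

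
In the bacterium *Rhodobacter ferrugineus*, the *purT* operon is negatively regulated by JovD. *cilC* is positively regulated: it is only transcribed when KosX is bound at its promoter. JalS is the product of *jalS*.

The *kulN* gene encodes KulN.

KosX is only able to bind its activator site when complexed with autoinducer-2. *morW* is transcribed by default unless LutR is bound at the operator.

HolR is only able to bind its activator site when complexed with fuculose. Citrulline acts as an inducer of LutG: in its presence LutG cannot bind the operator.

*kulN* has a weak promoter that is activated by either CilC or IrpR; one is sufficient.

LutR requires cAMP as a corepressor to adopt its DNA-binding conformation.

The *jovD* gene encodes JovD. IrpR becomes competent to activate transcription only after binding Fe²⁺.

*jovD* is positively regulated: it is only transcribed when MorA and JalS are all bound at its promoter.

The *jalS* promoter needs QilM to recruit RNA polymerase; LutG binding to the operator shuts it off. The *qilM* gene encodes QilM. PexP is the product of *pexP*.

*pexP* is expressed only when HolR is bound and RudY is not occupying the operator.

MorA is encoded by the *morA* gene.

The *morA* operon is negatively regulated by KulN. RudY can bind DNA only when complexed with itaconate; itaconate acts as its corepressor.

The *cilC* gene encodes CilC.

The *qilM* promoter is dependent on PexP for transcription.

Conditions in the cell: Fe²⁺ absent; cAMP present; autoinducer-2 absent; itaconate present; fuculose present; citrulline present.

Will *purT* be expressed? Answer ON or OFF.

Autoinducer-2 is absent, so KosX is inactive.
Required activator KosX is absent, so *cilC* is not transcribed.
So CilC is not produced.
Fe²⁺ is absent, so IrpR is inactive.
No activator is available at the *kulN* promoter, so *kulN* is not transcribed.
So KulN is not produced.
With no repressor bound, *morA* is transcribed.
So MorA is produced and active.
Fuculose is present, so HolR is active.
Itaconate is present, so RudY is active.
With repressor RudY bound, *pexP* is not transcribed.
So PexP is not produced.
Required activator PexP is absent, so *qilM* is not transcribed.
So QilM is not produced.
Citrulline is present, so LutG is inactive.
Required activator QilM is absent, so *jalS* is not transcribed.
So JalS is not produced.
Required activator JalS is absent, so *jovD* is not transcribed.
So JovD is not produced.
With no repressor bound, *purT* is transcribed.

ON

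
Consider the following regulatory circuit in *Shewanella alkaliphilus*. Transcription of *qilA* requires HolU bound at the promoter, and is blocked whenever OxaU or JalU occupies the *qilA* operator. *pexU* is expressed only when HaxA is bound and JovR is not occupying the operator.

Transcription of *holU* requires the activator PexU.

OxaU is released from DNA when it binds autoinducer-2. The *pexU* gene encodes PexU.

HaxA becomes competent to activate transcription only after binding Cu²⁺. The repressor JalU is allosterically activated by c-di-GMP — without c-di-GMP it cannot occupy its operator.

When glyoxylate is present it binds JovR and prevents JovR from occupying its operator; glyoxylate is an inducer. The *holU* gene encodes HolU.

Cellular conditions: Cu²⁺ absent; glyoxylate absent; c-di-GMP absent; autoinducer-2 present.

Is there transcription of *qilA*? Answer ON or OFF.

Cu²⁺ is absent, so HaxA is inactive.
Glyoxylate is absent, so JovR is active.
With repressor JovR bound, *pexU* is not transcribed.
So PexU is not produced.
Required activator PexU is absent, so *holU* is not transcribed.
So HolU is not produced.
Autoinducer-2 is present, so OxaU is inactive.
c-di-GMP is absent, so JalU is inactive.
Required activator HolU is absent, so *qilA* is not transcribed.

OFF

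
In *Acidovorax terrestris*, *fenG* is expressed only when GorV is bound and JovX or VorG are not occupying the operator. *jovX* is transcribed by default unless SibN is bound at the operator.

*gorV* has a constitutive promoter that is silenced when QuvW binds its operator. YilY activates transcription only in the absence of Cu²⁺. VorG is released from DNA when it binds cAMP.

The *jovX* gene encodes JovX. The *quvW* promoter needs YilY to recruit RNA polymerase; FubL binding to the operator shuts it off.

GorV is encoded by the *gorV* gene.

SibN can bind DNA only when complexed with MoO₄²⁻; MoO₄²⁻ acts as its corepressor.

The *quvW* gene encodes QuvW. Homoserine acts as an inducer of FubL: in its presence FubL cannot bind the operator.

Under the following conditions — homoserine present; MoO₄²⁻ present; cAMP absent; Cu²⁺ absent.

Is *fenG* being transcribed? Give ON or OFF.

MoO₄²⁻ is present, so SibN is active.
With repressor SibN bound, *jovX* is not transcribed.
So JovX is not produced.
cAMP is absent, so VorG is active.
Cu²⁺ is absent, so YilY is active.
Homoserine is present, so FubL is inactive.
No repressor is bound and YilY is active, so *quvW* is transcribed.
So QuvW is produced and active.
With repressor QuvW bound, *gorV* is not transcribed.
So GorV is not produced.
With repressor VorG bound, *fenG* is not transcribed.

OFF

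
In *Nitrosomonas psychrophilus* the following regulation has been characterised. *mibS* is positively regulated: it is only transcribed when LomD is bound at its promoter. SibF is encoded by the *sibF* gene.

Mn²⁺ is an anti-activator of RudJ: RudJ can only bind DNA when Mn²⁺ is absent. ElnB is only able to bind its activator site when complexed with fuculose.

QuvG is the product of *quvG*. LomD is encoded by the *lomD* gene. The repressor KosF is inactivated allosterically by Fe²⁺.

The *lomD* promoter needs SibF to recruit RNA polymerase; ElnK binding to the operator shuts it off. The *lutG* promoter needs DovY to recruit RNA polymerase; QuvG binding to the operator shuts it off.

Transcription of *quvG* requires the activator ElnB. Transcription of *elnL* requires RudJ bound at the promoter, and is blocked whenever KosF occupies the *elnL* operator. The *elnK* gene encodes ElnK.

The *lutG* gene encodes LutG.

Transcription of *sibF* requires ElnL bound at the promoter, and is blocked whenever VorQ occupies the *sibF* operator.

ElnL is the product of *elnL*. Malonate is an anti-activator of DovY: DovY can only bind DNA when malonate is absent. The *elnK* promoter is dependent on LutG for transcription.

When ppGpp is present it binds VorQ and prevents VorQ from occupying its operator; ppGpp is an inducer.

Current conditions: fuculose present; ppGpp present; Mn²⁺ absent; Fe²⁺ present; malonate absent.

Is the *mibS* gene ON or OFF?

ON

Fuculose is present, so ElnB is active.
No repressor is bound and ElnB is active, so *quvG* is transcribed.
So QuvG is produced and active.
Malonate is absent, so DovY is active.
With repressor QuvG bound, *lutG* is not transcribed.
So LutG is not produced.
Required activator LutG is absent, so *elnK* is not transcribed.
So ElnK is not produced.
ppGpp is present, so VorQ is inactive.
Fe²⁺ is present, so KosF is inactive.
Mn²⁺ is absent, so RudJ is active.
No repressor is bound and RudJ is active, so *elnL* is transcribed.
So ElnL is produced and active.
No repressor is bound and ElnL is active, so *sibF* is transcribed.
So SibF is produced and active.
No repressor is bound and SibF is active, so *lomD* is transcribed.
So LomD is produced and active.
No repressor is bound and LomD is active, so *mibS* is transcribed.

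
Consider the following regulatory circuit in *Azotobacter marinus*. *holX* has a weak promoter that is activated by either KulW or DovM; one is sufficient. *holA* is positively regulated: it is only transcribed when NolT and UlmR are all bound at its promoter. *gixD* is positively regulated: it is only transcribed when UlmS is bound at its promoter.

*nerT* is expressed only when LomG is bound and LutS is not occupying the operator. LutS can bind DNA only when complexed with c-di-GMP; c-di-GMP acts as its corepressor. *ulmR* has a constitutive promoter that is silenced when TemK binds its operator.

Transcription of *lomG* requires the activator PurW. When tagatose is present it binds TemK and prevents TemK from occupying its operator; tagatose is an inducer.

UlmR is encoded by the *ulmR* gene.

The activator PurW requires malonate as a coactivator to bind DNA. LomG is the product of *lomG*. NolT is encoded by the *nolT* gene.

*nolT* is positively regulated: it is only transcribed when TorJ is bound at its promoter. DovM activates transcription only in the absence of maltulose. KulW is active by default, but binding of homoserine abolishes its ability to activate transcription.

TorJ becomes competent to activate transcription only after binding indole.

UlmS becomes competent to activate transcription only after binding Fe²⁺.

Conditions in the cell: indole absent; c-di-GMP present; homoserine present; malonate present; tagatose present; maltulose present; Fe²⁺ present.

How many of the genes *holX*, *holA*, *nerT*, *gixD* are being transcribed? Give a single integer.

1

Homoserine is present, so KulW is inactive.
Maltulose is present, so DovM is inactive.
No activator is available at the *holX* promoter, so *holX* is not transcribed.
→ *holX* is OFF.
Indole is absent, so TorJ is inactive.
Required activator TorJ is absent, so *nolT* is not transcribed.
So NolT is not produced.
Tagatose is present, so TemK is inactive.
With no repressor bound, *ulmR* is transcribed.
So UlmR is produced and active.
Required activator NolT is absent, so *holA* is not transcribed.
→ *holA* is OFF.
c-di-GMP is present, so LutS is active.
Malonate is present, so PurW is active.
No repressor is bound and PurW is active, so *lomG* is transcribed.
So LomG is produced and active.
With repressor LutS bound, *nerT* is not transcribed.
→ *nerT* is OFF.
Fe²⁺ is present, so UlmS is active.
No repressor is bound and UlmS is active, so *gixD* is transcribed.
→ *gixD* is ON.
1 of the 4 genes is transcribed.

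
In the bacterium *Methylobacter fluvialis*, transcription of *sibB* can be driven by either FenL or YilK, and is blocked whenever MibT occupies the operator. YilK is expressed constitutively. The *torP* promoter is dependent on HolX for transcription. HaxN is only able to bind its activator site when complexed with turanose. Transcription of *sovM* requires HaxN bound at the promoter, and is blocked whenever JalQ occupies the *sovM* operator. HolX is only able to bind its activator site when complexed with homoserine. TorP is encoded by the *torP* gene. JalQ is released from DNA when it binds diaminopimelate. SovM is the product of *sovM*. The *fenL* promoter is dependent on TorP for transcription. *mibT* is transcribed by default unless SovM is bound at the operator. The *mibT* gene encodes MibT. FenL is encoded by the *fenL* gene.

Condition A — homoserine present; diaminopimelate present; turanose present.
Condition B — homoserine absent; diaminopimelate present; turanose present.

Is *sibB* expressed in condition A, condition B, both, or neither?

Condition A:
Homoserine is present, so HolX is active.
No repressor is bound and HolX is active, so *torP* is transcribed.
So TorP is produced and active.
No repressor is bound and TorP is active, so *fenL* is transcribed.
So FenL is produced and active.
YilK is produced constitutively and is active.
Diaminopimelate is present, so JalQ is inactive.
Turanose is present, so HaxN is active.
No repressor is bound and HaxN is active, so *sovM* is transcribed.
So SovM is produced and active.
With repressor SovM bound, *mibT* is not transcribed.
So MibT is not produced.
Activator FenL is present, so *sibB* is transcribed.
→ *sibB* is ON in A.
Condition B:
Homoserine is absent, so HolX is inactive.
Required activator HolX is absent, so *torP* is not transcribed.
So TorP is not produced.
Required activator TorP is absent, so *fenL* is not transcribed.
So FenL is not produced.
YilK is produced constitutively and is active.
Diaminopimelate is present, so JalQ is inactive.
Turanose is present, so HaxN is active.
No repressor is bound and HaxN is active, so *sovM* is transcribed.
So SovM is produced and active.
With repressor SovM bound, *mibT* is not transcribed.
So MibT is not produced.
Activator YilK is present, so *sibB* is transcribed.
→ *sibB* is ON in B.

both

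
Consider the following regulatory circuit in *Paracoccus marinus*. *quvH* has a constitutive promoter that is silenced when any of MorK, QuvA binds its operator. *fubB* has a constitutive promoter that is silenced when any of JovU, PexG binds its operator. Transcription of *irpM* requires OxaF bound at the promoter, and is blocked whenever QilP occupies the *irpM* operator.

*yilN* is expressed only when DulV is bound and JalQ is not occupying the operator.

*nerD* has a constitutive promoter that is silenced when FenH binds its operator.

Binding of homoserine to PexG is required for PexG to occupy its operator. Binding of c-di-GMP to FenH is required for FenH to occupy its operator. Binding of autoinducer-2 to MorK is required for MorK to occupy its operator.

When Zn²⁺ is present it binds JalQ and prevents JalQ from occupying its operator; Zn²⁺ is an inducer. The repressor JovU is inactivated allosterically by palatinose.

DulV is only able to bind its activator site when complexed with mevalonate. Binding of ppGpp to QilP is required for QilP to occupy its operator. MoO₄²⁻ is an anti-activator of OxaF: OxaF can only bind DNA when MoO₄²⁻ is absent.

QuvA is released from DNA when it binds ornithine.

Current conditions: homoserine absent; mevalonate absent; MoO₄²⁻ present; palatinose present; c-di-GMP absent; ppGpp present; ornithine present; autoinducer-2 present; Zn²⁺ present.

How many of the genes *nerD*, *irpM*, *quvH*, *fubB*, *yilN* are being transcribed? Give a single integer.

2

c-di-GMP is absent, so FenH is inactive.
With no repressor bound, *nerD* is transcribed.
→ *nerD* is ON.
ppGpp is present, so QilP is active.
MoO₄²⁻ is present, so OxaF is inactive.
With repressor QilP bound, *irpM* is not transcribed.
→ *irpM* is OFF.
Autoinducer-2 is present, so MorK is active.
Ornithine is present, so QuvA is inactive.
With repressor MorK bound, *quvH* is not transcribed.
→ *quvH* is OFF.
Palatinose is present, so JovU is inactive.
Homoserine is absent, so PexG is inactive.
With no repressor bound, *fubB* is transcribed.
→ *fubB* is ON.
Zn²⁺ is present, so JalQ is inactive.
Mevalonate is absent, so DulV is inactive.
Required activator DulV is absent, so *yilN* is not transcribed.
→ *yilN* is OFF.
2 of the 5 genes are transcribed.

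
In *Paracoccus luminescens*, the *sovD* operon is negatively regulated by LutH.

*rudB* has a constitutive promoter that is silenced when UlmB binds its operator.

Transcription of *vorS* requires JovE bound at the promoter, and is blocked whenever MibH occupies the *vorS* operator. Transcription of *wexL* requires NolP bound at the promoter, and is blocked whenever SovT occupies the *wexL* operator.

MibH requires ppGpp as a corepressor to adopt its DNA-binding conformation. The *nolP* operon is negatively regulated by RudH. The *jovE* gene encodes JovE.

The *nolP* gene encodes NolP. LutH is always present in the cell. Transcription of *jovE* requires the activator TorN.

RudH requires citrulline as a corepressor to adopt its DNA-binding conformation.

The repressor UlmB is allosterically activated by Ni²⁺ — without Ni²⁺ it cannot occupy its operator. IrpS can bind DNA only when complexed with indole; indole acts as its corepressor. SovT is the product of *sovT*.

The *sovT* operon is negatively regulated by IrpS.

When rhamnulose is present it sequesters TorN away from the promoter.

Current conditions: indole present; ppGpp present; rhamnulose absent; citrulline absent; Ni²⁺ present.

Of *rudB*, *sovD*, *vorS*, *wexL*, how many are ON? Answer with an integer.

1

Ni²⁺ is present, so UlmB is active.
With repressor UlmB bound, *rudB* is not transcribed.
→ *rudB* is OFF.
LutH is produced constitutively and is active.
With repressor LutH bound, *sovD* is not transcribed.
→ *sovD* is OFF.
Rhamnulose is absent, so TorN is active.
No repressor is bound and TorN is active, so *jovE* is transcribed.
So JovE is produced and active.
ppGpp is present, so MibH is active.
With repressor MibH bound, *vorS* is not transcribed.
→ *vorS* is OFF.
Citrulline is absent, so RudH is inactive.
With no repressor bound, *nolP* is transcribed.
So NolP is produced and active.
Indole is present, so IrpS is active.
With repressor IrpS bound, *sovT* is not transcribed.
So SovT is not produced.
No repressor is bound and NolP is active, so *wexL* is transcribed.
→ *wexL* is ON.
1 of the 4 genes is transcribed.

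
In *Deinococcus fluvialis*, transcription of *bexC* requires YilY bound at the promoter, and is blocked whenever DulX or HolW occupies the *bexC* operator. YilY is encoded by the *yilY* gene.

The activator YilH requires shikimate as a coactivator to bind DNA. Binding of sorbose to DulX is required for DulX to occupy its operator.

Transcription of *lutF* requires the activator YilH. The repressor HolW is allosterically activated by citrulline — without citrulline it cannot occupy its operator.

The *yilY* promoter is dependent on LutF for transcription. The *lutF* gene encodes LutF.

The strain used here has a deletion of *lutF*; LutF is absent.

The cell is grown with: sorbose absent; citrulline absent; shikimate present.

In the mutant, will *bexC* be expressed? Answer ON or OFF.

Sorbose is absent, so DulX is inactive.
Citrulline is absent, so HolW is inactive.
LutF is non-functional in this strain, so it has no effect.
Required activator LutF is absent, so *yilY* is not transcribed.
So YilY is not produced.
Required activator YilY is absent, so *bexC* is not transcribed.

OFF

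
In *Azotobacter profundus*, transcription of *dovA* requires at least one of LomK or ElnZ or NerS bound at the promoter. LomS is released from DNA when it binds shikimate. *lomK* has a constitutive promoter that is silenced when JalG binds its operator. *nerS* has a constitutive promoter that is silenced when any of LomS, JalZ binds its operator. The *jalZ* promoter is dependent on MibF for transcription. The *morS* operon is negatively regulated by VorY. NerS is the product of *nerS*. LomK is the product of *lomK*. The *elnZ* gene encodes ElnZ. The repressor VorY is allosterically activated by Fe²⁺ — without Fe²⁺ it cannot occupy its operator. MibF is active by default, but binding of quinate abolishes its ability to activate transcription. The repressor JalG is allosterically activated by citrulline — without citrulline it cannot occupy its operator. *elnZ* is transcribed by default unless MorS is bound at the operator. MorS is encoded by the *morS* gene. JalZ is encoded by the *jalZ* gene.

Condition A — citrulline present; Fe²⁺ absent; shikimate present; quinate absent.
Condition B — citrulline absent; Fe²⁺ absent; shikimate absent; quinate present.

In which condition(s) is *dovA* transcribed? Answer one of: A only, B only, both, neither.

Condition A:
Citrulline is present, so JalG is active.
With repressor JalG bound, *lomK* is not transcribed.
So LomK is not produced.
Fe²⁺ is absent, so VorY is inactive.
With no repressor bound, *morS* is transcribed.
So MorS is produced and active.
With repressor MorS bound, *elnZ* is not transcribed.
So ElnZ is not produced.
Shikimate is present, so LomS is inactive.
Quinate is absent, so MibF is active.
No repressor is bound and MibF is active, so *jalZ* is transcribed.
So JalZ is produced and active.
With repressor JalZ bound, *nerS* is not transcribed.
So NerS is not produced.
No activator is available at the *dovA* promoter, so *dovA* is not transcribed.
→ *dovA* is OFF in A.
Condition B:
Citrulline is absent, so JalG is inactive.
With no repressor bound, *lomK* is transcribed.
So LomK is produced and active.
Fe²⁺ is absent, so VorY is inactive.
With no repressor bound, *morS* is transcribed.
So MorS is produced and active.
With repressor MorS bound, *elnZ* is not transcribed.
So ElnZ is not produced.
Shikimate is absent, so LomS is active.
Quinate is present, so MibF is inactive.
Required activator MibF is absent, so *jalZ* is not transcribed.
So JalZ is not produced.
With repressor LomS bound, *nerS* is not transcribed.
So NerS is not produced.
Activator LomK is present, so *dovA* is transcribed.
→ *dovA* is ON in B.

B only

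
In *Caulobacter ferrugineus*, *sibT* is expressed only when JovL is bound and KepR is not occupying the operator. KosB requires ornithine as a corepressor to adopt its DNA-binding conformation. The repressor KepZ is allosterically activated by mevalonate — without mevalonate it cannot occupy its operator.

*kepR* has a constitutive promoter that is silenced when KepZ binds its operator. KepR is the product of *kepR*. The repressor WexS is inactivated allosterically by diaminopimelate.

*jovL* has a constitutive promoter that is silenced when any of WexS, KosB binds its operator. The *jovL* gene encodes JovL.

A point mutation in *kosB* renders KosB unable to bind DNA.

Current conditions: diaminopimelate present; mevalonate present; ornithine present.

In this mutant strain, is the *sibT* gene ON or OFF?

Mevalonate is present, so KepZ is active.
With repressor KepZ bound, *kepR* is not transcribed.
So KepR is not produced.
Diaminopimelate is present, so WexS is inactive.
KosB is non-functional in this strain, so it has no effect.
With no repressor bound, *jovL* is transcribed.
So JovL is produced and active.
No repressor is bound and JovL is active, so *sibT* is transcribed.

ON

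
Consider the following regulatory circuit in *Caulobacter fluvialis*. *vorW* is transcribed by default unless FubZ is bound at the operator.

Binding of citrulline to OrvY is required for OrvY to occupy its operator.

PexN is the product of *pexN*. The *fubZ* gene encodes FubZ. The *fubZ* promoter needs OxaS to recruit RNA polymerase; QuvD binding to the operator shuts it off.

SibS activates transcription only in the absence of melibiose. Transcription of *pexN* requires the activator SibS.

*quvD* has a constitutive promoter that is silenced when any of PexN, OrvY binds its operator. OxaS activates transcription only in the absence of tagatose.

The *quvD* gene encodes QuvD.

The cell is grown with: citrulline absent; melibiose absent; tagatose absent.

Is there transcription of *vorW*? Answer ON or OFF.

Melibiose is absent, so SibS is active.
No repressor is bound and SibS is active, so *pexN* is transcribed.
So PexN is produced and active.
Citrulline is absent, so OrvY is inactive.
With repressor PexN bound, *quvD* is not transcribed.
So QuvD is not produced.
Tagatose is absent, so OxaS is active.
No repressor is bound and OxaS is active, so *fubZ* is transcribed.
So FubZ is produced and active.
With repressor FubZ bound, *vorW* is not transcribed.

OFF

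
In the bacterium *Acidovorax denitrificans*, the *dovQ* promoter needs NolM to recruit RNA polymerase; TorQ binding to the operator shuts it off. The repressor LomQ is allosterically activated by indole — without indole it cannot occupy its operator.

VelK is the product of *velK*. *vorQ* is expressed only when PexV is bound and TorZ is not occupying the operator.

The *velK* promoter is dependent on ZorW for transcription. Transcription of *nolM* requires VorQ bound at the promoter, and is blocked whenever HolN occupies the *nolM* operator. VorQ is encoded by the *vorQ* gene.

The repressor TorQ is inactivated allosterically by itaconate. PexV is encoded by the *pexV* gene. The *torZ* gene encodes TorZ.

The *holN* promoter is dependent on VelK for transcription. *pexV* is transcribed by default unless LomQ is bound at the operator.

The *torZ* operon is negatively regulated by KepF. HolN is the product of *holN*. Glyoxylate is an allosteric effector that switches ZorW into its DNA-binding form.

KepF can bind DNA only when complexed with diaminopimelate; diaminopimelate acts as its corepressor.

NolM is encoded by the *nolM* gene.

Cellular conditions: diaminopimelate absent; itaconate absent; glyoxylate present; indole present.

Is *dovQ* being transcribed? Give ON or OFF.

Itaconate is absent, so TorQ is active.
Indole is present, so LomQ is active.
With repressor LomQ bound, *pexV* is not transcribed.
So PexV is not produced.
Diaminopimelate is absent, so KepF is inactive.
With no repressor bound, *torZ* is transcribed.
So TorZ is produced and active.
With repressor TorZ bound, *vorQ* is not transcribed.
So VorQ is not produced.
Glyoxylate is present, so ZorW is active.
No repressor is bound and ZorW is active, so *velK* is transcribed.
So VelK is produced and active.
No repressor is bound and VelK is active, so *holN* is transcribed.
So HolN is produced and active.
With repressor HolN bound, *nolM* is not transcribed.
So NolM is not produced.
With repressor TorQ bound, *dovQ* is not transcribed.

OFF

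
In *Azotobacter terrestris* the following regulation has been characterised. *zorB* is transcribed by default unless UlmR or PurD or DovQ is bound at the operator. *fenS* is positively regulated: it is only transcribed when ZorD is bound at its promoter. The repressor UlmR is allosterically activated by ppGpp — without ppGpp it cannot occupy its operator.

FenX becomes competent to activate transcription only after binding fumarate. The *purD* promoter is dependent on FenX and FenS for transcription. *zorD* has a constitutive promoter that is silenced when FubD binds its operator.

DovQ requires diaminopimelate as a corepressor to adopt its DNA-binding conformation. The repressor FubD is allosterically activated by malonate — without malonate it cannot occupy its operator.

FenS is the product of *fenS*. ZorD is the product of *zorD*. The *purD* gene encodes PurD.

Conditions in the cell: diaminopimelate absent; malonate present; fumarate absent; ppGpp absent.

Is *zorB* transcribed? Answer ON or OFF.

ppGpp is absent, so UlmR is inactive.
Fumarate is absent, so FenX is inactive.
Malonate is present, so FubD is active.
With repressor FubD bound, *zorD* is not transcribed.
So ZorD is not produced.
Required activator ZorD is absent, so *fenS* is not transcribed.
So FenS is not produced.
Required activator FenX is absent, so *purD* is not transcribed.
So PurD is not produced.
Diaminopimelate is absent, so DovQ is inactive.
With no repressor bound, *zorB* is transcribed.

ON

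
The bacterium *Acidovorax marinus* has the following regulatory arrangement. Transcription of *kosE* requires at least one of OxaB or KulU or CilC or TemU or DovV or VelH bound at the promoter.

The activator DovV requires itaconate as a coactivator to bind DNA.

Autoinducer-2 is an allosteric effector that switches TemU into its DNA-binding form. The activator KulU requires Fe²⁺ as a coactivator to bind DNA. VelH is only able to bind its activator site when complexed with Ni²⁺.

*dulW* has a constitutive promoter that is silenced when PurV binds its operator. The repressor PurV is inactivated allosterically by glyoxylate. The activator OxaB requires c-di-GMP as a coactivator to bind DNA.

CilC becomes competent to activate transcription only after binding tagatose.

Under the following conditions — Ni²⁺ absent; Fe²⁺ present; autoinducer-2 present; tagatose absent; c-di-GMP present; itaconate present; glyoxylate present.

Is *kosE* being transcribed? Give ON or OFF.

c-di-GMP is present, so OxaB is active.
Fe²⁺ is present, so KulU is active.
Tagatose is absent, so CilC is inactive.
Autoinducer-2 is present, so TemU is active.
Itaconate is present, so DovV is active.
Ni²⁺ is absent, so VelH is inactive.
Activator OxaB is present, so *kosE* is transcribed.

ON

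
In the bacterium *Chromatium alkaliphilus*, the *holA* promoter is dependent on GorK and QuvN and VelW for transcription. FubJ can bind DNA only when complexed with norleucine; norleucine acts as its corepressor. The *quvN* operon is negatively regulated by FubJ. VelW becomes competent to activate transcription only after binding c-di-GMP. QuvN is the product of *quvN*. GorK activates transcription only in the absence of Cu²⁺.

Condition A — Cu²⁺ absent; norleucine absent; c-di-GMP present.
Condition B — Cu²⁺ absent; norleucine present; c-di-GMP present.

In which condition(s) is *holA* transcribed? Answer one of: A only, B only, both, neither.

Condition A:
Cu²⁺ is absent, so GorK is active.
Norleucine is absent, so FubJ is inactive.
With no repressor bound, *quvN* is transcribed.
So QuvN is produced and active.
c-di-GMP is present, so VelW is active.
No repressor is bound and GorK and QuvN and VelW are active, so *holA* is transcribed.
→ *holA* is ON in A.
Condition B:
Cu²⁺ is absent, so GorK is active.
Norleucine is present, so FubJ is active.
With repressor FubJ bound, *quvN* is not transcribed.
So QuvN is not produced.
c-di-GMP is present, so VelW is active.
Required activator QuvN is absent, so *holA* is not transcribed.
→ *holA* is OFF in B.

A only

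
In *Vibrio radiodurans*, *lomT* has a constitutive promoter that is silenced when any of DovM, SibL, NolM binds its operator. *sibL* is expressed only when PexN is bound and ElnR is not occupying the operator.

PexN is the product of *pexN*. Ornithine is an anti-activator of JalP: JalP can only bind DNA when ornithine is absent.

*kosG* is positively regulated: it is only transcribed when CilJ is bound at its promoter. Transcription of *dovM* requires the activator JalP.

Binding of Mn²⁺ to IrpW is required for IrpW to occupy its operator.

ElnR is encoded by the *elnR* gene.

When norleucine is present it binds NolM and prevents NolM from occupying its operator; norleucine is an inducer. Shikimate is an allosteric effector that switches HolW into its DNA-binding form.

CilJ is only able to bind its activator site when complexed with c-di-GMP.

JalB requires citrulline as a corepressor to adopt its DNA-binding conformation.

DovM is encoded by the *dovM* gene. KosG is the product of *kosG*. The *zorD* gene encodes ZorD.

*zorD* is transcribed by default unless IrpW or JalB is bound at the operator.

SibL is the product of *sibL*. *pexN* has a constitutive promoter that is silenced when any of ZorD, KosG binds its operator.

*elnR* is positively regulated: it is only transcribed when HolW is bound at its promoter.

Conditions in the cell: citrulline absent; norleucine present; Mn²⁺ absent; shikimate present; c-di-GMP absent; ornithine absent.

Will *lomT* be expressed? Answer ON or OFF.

Ornithine is absent, so JalP is active.
No repressor is bound and JalP is active, so *dovM* is transcribed.
So DovM is produced and active.
Mn²⁺ is absent, so IrpW is inactive.
Citrulline is absent, so JalB is inactive.
With no repressor bound, *zorD* is transcribed.
So ZorD is produced and active.
c-di-GMP is absent, so CilJ is inactive.
Required activator CilJ is absent, so *kosG* is not transcribed.
So KosG is not produced.
With repressor ZorD bound, *pexN* is not transcribed.
So PexN is not produced.
Shikimate is present, so HolW is active.
No repressor is bound and HolW is active, so *elnR* is transcribed.
So ElnR is produced and active.
With repressor ElnR bound, *sibL* is not transcribed.
So SibL is not produced.
Norleucine is present, so NolM is inactive.
With repressor DovM bound, *lomT* is not transcribed.

OFF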